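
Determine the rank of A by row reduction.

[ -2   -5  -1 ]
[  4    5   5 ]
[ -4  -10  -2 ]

rank(A) = 2

Row reduction:
R2 <- R2 - (-2)*R1:  [  0  -5   3 ]
R3 <- R3 - (2)*R1:  [ 0  0  0 ]
Row echelon form:
[ -2  -5  -1 ]
[  0  -5   3 ]
[  0   0   0 ]
Nonzero rows / pivot columns: 2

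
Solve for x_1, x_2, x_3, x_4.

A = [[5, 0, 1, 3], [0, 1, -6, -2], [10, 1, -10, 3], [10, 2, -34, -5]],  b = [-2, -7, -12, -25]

Forward elimination on [A|b]:
R3 <- R3 - (2)*R1:  [   0    1  -12   -3   -8 ]
R4 <- R4 - (2)*R1:  [   0    2  -36  -11  -21 ]
R3 <- R3 - (1)*R2:  [  0   0  -6  -1  -1 ]
R4 <- R4 - (2)*R2:  [   0    0  -24   -7   -7 ]
R4 <- R4 - (4)*R3:  [  0   0   0  -3  -3 ]
Row echelon form:
[ 5  0   1   3  |  -2 ]
[ 0  1  -6  -2  |  -7 ]
[ 0  0  -6  -1  |  -1 ]
[ 0  0   0  -3  |  -3 ]
Back-substitution:
x_4 = (-3) / -3 = 1
x_3 = (-1 - (-1)*(1)) / -6 = 0
x_2 = (-7 - (-6)*(0) - (-2)*(1)) / 1 = -5
x_1 = (-2 - (1)*(0) - (3)*(1)) / 5 = -1

(-1, -5, 0, 1)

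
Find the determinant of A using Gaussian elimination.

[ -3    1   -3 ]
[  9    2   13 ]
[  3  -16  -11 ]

Forward elimination:
R2 <- R2 - (-3)*R1:  [ 0  5  4 ]
R3 <- R3 - (-1)*R1:  [   0  -15  -14 ]
R3 <- R3 - (-3)*R2:  [  0   0  -2 ]
Upper-triangular form:
[ -3  1  -3 ]
[  0  5   4 ]
[  0  0  -2 ]
det(A) = (-1)^0 * (-3) * (5) * (-2) = 30  (0 row swaps -> sign +1)

det(A) = 30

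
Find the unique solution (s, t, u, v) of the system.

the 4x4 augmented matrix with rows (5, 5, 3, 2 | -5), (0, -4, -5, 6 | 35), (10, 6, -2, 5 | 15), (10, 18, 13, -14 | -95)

(-5, 5, -5, 5)

Forward elimination on [A|b]:
R3 <- R3 - (2)*R1:  [  0  -4  -8   1  25 ]
R4 <- R4 - (2)*R1:  [   0    8    7  -18  -85 ]
R3 <- R3 - (1)*R2:  [   0    0   -3   -5  -10 ]
R4 <- R4 - (-2)*R2:  [   0    0   -3   -6  -15 ]
R4 <- R4 - (1)*R3:  [  0   0   0  -1  -5 ]
Row echelon form:
[ 5   5   3   2  |   -5 ]
[ 0  -4  -5   6  |   35 ]
[ 0   0  -3  -5  |  -10 ]
[ 0   0   0  -1  |   -5 ]
Back-substitution:
v = (-5) / -1 = 5
u = (-10 - (-5)*(5)) / -3 = -5
t = (35 - (-5)*(-5) - (6)*(5)) / -4 = 5
s = (-5 - (5)*(5) - (3)*(-5) - (2)*(5)) / 5 = -5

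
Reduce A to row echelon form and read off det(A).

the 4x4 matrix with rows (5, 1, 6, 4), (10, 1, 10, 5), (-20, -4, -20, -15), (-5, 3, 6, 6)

det(A) = 60

Forward elimination:
R2 <- R2 - (2)*R1:  [  0  -1  -2  -3 ]
R3 <- R3 - (-4)*R1:  [ 0  0  4  1 ]
R4 <- R4 - (-1)*R1:  [  0   4  12  10 ]
R4 <- R4 - (-4)*R2:  [  0   0   4  -2 ]
R4 <- R4 - (1)*R3:  [  0   0   0  -3 ]
Upper-triangular form:
[ 5   1   6   4 ]
[ 0  -1  -2  -3 ]
[ 0   0   4   1 ]
[ 0   0   0  -3 ]
det(A) = (-1)^0 * (5) * (-1) * (4) * (-3) = 60  (0 row swaps -> sign +1)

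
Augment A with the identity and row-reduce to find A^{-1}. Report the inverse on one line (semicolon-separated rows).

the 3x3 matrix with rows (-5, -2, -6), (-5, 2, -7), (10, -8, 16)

inverse = [6/5 -4 -13/10; -1/2 1 1/4; -1 3 1]

Gauss-Jordan on [A | I]:
R1 <- (1/-5)*R1:  [    1   2/5   6/5  |  -1/5     0     0 ]
R2 <- R2 - (-5)*R1:  [  0   4  -1  |  -1   1   0 ]
R3 <- R3 - (10)*R1:  [   0  -12    4  |    2    0    1 ]
R2 <- (1/4)*R2:  [    0     1  -1/4  |  -1/4   1/4     0 ]
R1 <- R1 - (2/5)*R2:  [     1      0  13/10  |  -1/10  -1/10      0 ]
R3 <- R3 - (-12)*R2:  [  0   0   1  |  -1   3   1 ]
R1 <- R1 - (13/10)*R3:  [      1       0       0  |     6/5      -4  -13/10 ]
R2 <- R2 - (-1/4)*R3:  [    0     1     0  |  -1/2     1   1/4 ]
Right block of [I | A^{-1}] is the inverse:
[  6/5  -4  -13/10 ]
[ -1/2   1     1/4 ]
[   -1   3       1 ]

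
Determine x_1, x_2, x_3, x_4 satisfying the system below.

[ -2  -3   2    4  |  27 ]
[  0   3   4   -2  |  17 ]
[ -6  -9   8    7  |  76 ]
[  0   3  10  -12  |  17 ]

Forward elimination on [A|b]:
R3 <- R3 - (3)*R1:  [  0   0   2  -5  -5 ]
R4 <- R4 - (1)*R2:  [   0    0    6  -10    0 ]
R4 <- R4 - (3)*R3:  [  0   0   0   5  15 ]
Row echelon form:
[ -2  -3  2   4  |  27 ]
[  0   3  4  -2  |  17 ]
[  0   0  2  -5  |  -5 ]
[  0   0  0   5  |  15 ]
Back-substitution:
x_4 = (15) / 5 = 3
x_3 = (-5 - (-5)*(3)) / 2 = 5
x_2 = (17 - (4)*(5) - (-2)*(3)) / 3 = 1
x_1 = (27 - (-3)*(1) - (2)*(5) - (4)*(3)) / -2 = -4

(-4, 1, 5, 3)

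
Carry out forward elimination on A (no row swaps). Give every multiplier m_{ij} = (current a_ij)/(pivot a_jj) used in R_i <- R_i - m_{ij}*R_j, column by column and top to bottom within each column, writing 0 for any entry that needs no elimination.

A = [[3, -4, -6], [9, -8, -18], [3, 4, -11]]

Forward elimination:
R2 <- R2 - (3)*R1:  [ 0  4  0 ]
R3 <- R3 - (1)*R1:  [  0   8  -5 ]
R3 <- R3 - (2)*R2:  [  0   0  -5 ]
Multipliers (in order of application): m_{21} = 3, m_{31} = 1, m_{32} = 2

multipliers: 3, 1, 2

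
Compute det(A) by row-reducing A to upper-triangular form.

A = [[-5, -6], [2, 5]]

Forward elimination:
R2 <- R2 - (-2/5)*R1:  [    0  13/5 ]
Upper-triangular form:
[ -5    -6 ]
[  0  13/5 ]
det(A) = (-1)^0 * (-5) * (13/5) = -13  (0 row swaps -> sign +1)

det(A) = -13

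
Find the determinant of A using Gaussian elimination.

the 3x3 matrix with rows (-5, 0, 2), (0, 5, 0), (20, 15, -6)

Forward elimination:
R3 <- R3 - (-4)*R1:  [  0  15   2 ]
R3 <- R3 - (3)*R2:  [ 0  0  2 ]
Upper-triangular form:
[ -5  0  2 ]
[  0  5  0 ]
[  0  0  2 ]
det(A) = (-1)^0 * (-5) * (5) * (2) = -50  (0 row swaps -> sign +1)

det(A) = -50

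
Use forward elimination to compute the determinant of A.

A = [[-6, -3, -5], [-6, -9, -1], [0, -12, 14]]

Forward elimination:
R2 <- R2 - (1)*R1:  [  0  -6   4 ]
R3 <- R3 - (2)*R2:  [ 0  0  6 ]
Upper-triangular form:
[ -6  -3  -5 ]
[  0  -6   4 ]
[  0   0   6 ]
det(A) = (-1)^0 * (-6) * (-6) * (6) = 216  (0 row swaps -> sign +1)

det(A) = 216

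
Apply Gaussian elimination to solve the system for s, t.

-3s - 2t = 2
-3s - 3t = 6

Forward elimination on [A|b]:
R2 <- R2 - (1)*R1:  [  0  -1   4 ]
Row echelon form:
[ -3  -2  |  2 ]
[  0  -1  |  4 ]
Back-substitution:
t = (4) / -1 = -4
s = (2 - (-2)*(-4)) / -3 = 2

(2, -4)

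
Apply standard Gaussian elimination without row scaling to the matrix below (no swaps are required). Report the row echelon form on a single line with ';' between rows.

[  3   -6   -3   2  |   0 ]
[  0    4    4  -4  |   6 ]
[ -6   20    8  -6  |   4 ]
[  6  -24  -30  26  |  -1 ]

REF = [3 -6 -3 2 0; 0 4 4 -4 6; 0 0 -6 6 -8; 0 0 0 -2 33]

Forward elimination:
R3 <- R3 - (-2)*R1:  [  0   8   2  -2   4 ]
R4 <- R4 - (2)*R1:  [   0  -12  -24   22   -1 ]
R3 <- R3 - (2)*R2:  [  0   0  -6   6  -8 ]
R4 <- R4 - (-3)*R2:  [   0    0  -12   10   17 ]
R4 <- R4 - (2)*R3:  [  0   0   0  -2  33 ]
Row echelon form:
[ 3  -6  -3   2  |   0 ]
[ 0   4   4  -4  |   6 ]
[ 0   0  -6   6  |  -8 ]
[ 0   0   0  -2  |  33 ]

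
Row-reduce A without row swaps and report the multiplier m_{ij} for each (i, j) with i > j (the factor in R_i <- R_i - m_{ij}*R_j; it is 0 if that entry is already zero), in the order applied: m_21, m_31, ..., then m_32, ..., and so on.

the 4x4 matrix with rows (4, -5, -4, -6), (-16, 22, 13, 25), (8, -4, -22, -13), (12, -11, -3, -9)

multipliers: -4, 2, 3, 3, 2, -3

Forward elimination:
R2 <- R2 - (-4)*R1:  [  0   2  -3   1 ]
R3 <- R3 - (2)*R1:  [   0    6  -14   -1 ]
R4 <- R4 - (3)*R1:  [ 0  4  9  9 ]
R3 <- R3 - (3)*R2:  [  0   0  -5  -4 ]
R4 <- R4 - (2)*R2:  [  0   0  15   7 ]
R4 <- R4 - (-3)*R3:  [  0   0   0  -5 ]
Multipliers (in order of application): m_{21} = -4, m_{31} = 2, m_{41} = 3, m_{32} = 3, m_{42} = 2, m_{43} = -3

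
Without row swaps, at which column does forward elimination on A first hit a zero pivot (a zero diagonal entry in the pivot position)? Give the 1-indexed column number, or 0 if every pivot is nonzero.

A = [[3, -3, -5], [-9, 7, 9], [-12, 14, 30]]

first zero-pivot column = 0

Naive forward elimination:
R2 <- R2 - (-3)*R1:  [  0  -2  -6 ]
R3 <- R3 - (-4)*R1:  [  0   2  10 ]
R3 <- R3 - (-1)*R2:  [ 0  0  4 ]
All pivots nonzero; naive elimination completes without hitting a zero pivot.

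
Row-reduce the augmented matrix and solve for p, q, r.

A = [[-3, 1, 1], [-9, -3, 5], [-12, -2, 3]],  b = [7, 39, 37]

(-2, -2, 3)

Forward elimination on [A|b]:
R2 <- R2 - (3)*R1:  [  0  -6   2  18 ]
R3 <- R3 - (4)*R1:  [  0  -6  -1   9 ]
R3 <- R3 - (1)*R2:  [  0   0  -3  -9 ]
Row echelon form:
[ -3   1   1  |   7 ]
[  0  -6   2  |  18 ]
[  0   0  -3  |  -9 ]
Back-substitution:
r = (-9) / -3 = 3
q = (18 - (2)*(3)) / -6 = -2
p = (7 - (1)*(-2) - (1)*(3)) / -3 = -2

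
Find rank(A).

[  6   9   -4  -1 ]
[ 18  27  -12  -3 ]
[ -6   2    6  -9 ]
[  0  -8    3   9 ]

Row reduction:
R2 <- R2 - (3)*R1:  [ 0  0  0  0 ]
R3 <- R3 - (-1)*R1:  [   0   11    2  -10 ]
R2 <-> R3   (pivot in column 2 was zero)
[ 6   9  -4   -1 ]
[ 0  11   2  -10 ]
[ 0   0   0    0 ]
[ 0  -8   3    9 ]
R4 <- R4 - (-8/11)*R2:  [     0      0  49/11  19/11 ]
R3 <-> R4   (pivot in column 3 was zero)
[ 6   9     -4     -1 ]
[ 0  11      2    -10 ]
[ 0   0  49/11  19/11 ]
[ 0   0      0      0 ]
Row echelon form:
[ 6   9     -4     -1 ]
[ 0  11      2    -10 ]
[ 0   0  49/11  19/11 ]
[ 0   0      0      0 ]
Nonzero rows / pivot columns: 3

rank(A) = 3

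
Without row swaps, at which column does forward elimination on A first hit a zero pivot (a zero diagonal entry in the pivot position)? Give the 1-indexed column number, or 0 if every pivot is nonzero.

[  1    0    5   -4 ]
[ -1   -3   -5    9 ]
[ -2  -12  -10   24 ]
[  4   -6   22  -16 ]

first zero-pivot column = 3

Naive forward elimination:
R2 <- R2 - (-1)*R1:  [  0  -3   0   5 ]
R3 <- R3 - (-2)*R1:  [   0  -12    0   16 ]
R4 <- R4 - (4)*R1:  [  0  -6   2   0 ]
R3 <- R3 - (4)*R2:  [  0   0   0  -4 ]
R4 <- R4 - (2)*R2:  [   0    0    2  -10 ]
Matrix at this point:
[ 1   0  5   -4 ]
[ 0  -3  0    5 ]
[ 0   0  0   -4 ]
[ 0   0  2  -10 ]
Pivot entry (3,3) is zero but row 4 has 2 in column 3 -> naive elimination stops; a row interchange (e.g. R3 <-> R4) would be required here.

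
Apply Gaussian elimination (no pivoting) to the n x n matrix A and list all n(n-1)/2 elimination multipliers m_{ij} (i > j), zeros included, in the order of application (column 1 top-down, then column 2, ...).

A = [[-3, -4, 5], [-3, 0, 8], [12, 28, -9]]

Forward elimination:
R2 <- R2 - (1)*R1:  [ 0  4  3 ]
R3 <- R3 - (-4)*R1:  [  0  12  11 ]
R3 <- R3 - (3)*R2:  [ 0  0  2 ]
Multipliers (in order of application): m_{21} = 1, m_{31} = -4, m_{32} = 3

multipliers: 1, -4, 3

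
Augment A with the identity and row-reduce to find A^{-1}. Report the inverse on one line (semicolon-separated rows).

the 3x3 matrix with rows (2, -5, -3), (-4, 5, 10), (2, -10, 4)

Gauss-Jordan on [A | I]:
R1 <- (1/2)*R1:  [    1  -5/2  -3/2  |   1/2     0     0 ]
R2 <- R2 - (-4)*R1:  [  0  -5   4  |   2   1   0 ]
R3 <- R3 - (2)*R1:  [  0  -5   7  |  -1   0   1 ]
R2 <- (1/-5)*R2:  [    0     1  -4/5  |  -2/5  -1/5     0 ]
R1 <- R1 - (-5/2)*R2:  [    1     0  -7/2  |  -1/2  -1/2     0 ]
R3 <- R3 - (-5)*R2:  [  0   0   3  |  -3  -1   1 ]
R3 <- (1/3)*R3:  [    0     0     1  |    -1  -1/3   1/3 ]
R1 <- R1 - (-7/2)*R3:  [    1     0     0  |    -4  -5/3   7/6 ]
R2 <- R2 - (-4/5)*R3:  [     0      1      0  |   -6/5  -7/15   4/15 ]
Right block of [I | A^{-1}] is the inverse:
[   -4   -5/3   7/6 ]
[ -6/5  -7/15  4/15 ]
[   -1   -1/3   1/3 ]

inverse = [-4 -5/3 7/6; -6/5 -7/15 4/15; -1 -1/3 1/3]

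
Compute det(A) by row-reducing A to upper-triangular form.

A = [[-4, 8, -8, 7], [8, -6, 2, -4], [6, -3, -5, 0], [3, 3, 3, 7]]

det(A) = 1148

Forward elimination:
R2 <- R2 - (-2)*R1:  [   0   10  -14   10 ]
R3 <- R3 - (-3/2)*R1:  [    0     9   -17  21/2 ]
R4 <- R4 - (-3/4)*R1:  [    0     9    -3  49/4 ]
R3 <- R3 - (9/10)*R2:  [     0      0  -22/5    3/2 ]
R4 <- R4 - (9/10)*R2:  [    0     0  48/5  13/4 ]
R4 <- R4 - (-24/11)*R3:  [      0       0       0  287/44 ]
Upper-triangular form:
[ -4   8     -8       7 ]
[  0  10    -14      10 ]
[  0   0  -22/5     3/2 ]
[  0   0      0  287/44 ]
det(A) = (-1)^0 * (-4) * (10) * (-22/5) * (287/44) = 1148  (0 row swaps -> sign +1)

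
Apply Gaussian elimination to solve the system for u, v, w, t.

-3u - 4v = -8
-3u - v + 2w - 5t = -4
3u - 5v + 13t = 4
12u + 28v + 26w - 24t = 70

Forward elimination on [A|b]:
R2 <- R2 - (1)*R1:  [  0   3   2  -5   4 ]
R3 <- R3 - (-1)*R1:  [  0  -9   0  13  -4 ]
R4 <- R4 - (-4)*R1:  [   0   12   26  -24   38 ]
R3 <- R3 - (-3)*R2:  [  0   0   6  -2   8 ]
R4 <- R4 - (4)*R2:  [  0   0  18  -4  22 ]
R4 <- R4 - (3)*R3:  [  0   0   0   2  -2 ]
Row echelon form:
[ -3  -4  0   0  |  -8 ]
[  0   3  2  -5  |   4 ]
[  0   0  6  -2  |   8 ]
[  0   0  0   2  |  -2 ]
Back-substitution:
t = (-2) / 2 = -1
w = (8 - (-2)*(-1)) / 6 = 1
v = (4 - (2)*(1) - (-5)*(-1)) / 3 = -1
u = (-8 - (-4)*(-1)) / -3 = 4

(4, -1, 1, -1)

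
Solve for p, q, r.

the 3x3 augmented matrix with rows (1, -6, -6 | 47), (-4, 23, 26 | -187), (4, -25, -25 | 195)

Forward elimination on [A|b]:
R2 <- R2 - (-4)*R1:  [  0  -1   2   1 ]
R3 <- R3 - (4)*R1:  [  0  -1  -1   7 ]
R3 <- R3 - (1)*R2:  [  0   0  -3   6 ]
Row echelon form:
[ 1  -6  -6  |  47 ]
[ 0  -1   2  |   1 ]
[ 0   0  -3  |   6 ]
Back-substitution:
r = (6) / -3 = -2
q = (1 - (2)*(-2)) / -1 = -5
p = (47 - (-6)*(-5) - (-6)*(-2)) / 1 = 5

(5, -5, -2)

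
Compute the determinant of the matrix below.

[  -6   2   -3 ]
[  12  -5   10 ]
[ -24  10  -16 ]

Forward elimination:
R2 <- R2 - (-2)*R1:  [  0  -1   4 ]
R3 <- R3 - (4)*R1:  [  0   2  -4 ]
R3 <- R3 - (-2)*R2:  [ 0  0  4 ]
Upper-triangular form:
[ -6   2  -3 ]
[  0  -1   4 ]
[  0   0   4 ]
det(A) = (-1)^0 * (-6) * (-1) * (4) = 24  (0 row swaps -> sign +1)

det(A) = 24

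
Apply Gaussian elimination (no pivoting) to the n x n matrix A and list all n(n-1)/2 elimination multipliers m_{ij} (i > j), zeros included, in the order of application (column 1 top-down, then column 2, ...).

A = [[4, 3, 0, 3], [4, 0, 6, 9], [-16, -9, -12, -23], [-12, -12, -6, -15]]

multipliers: 1, -4, -3, -1, 1, 2

Forward elimination:
R2 <- R2 - (1)*R1:  [  0  -3   6   6 ]
R3 <- R3 - (-4)*R1:  [   0    3  -12  -11 ]
R4 <- R4 - (-3)*R1:  [  0  -3  -6  -6 ]
R3 <- R3 - (-1)*R2:  [  0   0  -6  -5 ]
R4 <- R4 - (1)*R2:  [   0    0  -12  -12 ]
R4 <- R4 - (2)*R3:  [  0   0   0  -2 ]
Multipliers (in order of application): m_{21} = 1, m_{31} = -4, m_{41} = -3, m_{32} = -1, m_{42} = 1, m_{43} = 2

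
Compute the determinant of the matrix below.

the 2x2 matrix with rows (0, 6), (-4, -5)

Forward elimination:
R1 <-> R2   (pivot in column 1 was zero)
[ -4  -5 ]
[  0   6 ]
Upper-triangular form:
[ -4  -5 ]
[  0   6 ]
det(A) = (-1)^1 * (-4) * (6) = 24  (1 row swap -> sign -1)

det(A) = 24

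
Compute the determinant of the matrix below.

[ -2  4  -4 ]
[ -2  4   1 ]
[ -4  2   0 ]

det(A) = -60

Forward elimination:
R2 <- R2 - (1)*R1:  [ 0  0  5 ]
R3 <- R3 - (2)*R1:  [  0  -6   8 ]
R2 <-> R3   (pivot in column 2 was zero)
[ -2   4  -4 ]
[  0  -6   8 ]
[  0   0   5 ]
Upper-triangular form:
[ -2   4  -4 ]
[  0  -6   8 ]
[  0   0   5 ]
det(A) = (-1)^1 * (-2) * (-6) * (5) = -60  (1 row swap -> sign -1)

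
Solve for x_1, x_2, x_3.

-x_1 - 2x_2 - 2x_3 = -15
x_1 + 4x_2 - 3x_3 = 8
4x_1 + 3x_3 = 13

Forward elimination on [A|b]:
R2 <- R2 - (-1)*R1:  [  0   2  -5  -7 ]
R3 <- R3 - (-4)*R1:  [   0   -8   -5  -47 ]
R3 <- R3 - (-4)*R2:  [   0    0  -25  -75 ]
Row echelon form:
[ -1  -2   -2  |  -15 ]
[  0   2   -5  |   -7 ]
[  0   0  -25  |  -75 ]
Back-substitution:
x_3 = (-75) / -25 = 3
x_2 = (-7 - (-5)*(3)) / 2 = 4
x_1 = (-15 - (-2)*(4) - (-2)*(3)) / -1 = 1

(1, 4, 3)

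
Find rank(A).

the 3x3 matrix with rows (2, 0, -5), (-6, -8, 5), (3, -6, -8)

Row reduction:
R2 <- R2 - (-3)*R1:  [   0   -8  -10 ]
R3 <- R3 - (3/2)*R1:  [    0    -6  -1/2 ]
R3 <- R3 - (3/4)*R2:  [ 0  0  7 ]
Row echelon form:
[ 2   0   -5 ]
[ 0  -8  -10 ]
[ 0   0    7 ]
Nonzero rows / pivot columns: 3

rank(A) = 3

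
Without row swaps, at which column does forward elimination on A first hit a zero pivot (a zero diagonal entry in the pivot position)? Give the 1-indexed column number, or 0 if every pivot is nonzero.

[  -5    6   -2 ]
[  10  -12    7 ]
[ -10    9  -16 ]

Naive forward elimination:
R2 <- R2 - (-2)*R1:  [ 0  0  3 ]
R3 <- R3 - (2)*R1:  [   0   -3  -12 ]
Matrix at this point:
[ -5   6   -2 ]
[  0   0    3 ]
[  0  -3  -12 ]
Pivot entry (2,2) is zero but row 3 has -3 in column 2 -> naive elimination stops; a row interchange (e.g. R2 <-> R3) would be required here.

first zero-pivot column = 2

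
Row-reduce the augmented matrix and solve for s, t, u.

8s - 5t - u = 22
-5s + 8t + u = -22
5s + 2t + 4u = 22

(2, -2, 4)

Forward elimination on [A|b]:
R2 <- R2 - (-5/8)*R1:  [     0   39/8    3/8  -33/4 ]
R3 <- R3 - (5/8)*R1:  [    0  41/8  37/8  33/4 ]
R3 <- R3 - (41/39)*R2:  [      0       0   55/13  220/13 ]
Row echelon form:
[ 8    -5     -1  |      22 ]
[ 0  39/8    3/8  |   -33/4 ]
[ 0     0  55/13  |  220/13 ]
Back-substitution:
u = (220/13) / (55/13) = 4
t = (-33/4 - (3/8)*(4)) / (39/8) = -2
s = (22 - (-5)*(-2) - (-1)*(4)) / 8 = 2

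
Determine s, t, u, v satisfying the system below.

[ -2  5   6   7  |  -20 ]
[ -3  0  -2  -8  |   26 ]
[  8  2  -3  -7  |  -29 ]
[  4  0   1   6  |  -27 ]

Forward elimination on [A|b]:
R2 <- R2 - (3/2)*R1:  [     0  -15/2    -11  -37/2     56 ]
R3 <- R3 - (-4)*R1:  [    0    22    21    21  -109 ]
R4 <- R4 - (-2)*R1:  [   0   10   13   20  -67 ]
R3 <- R3 - (-44/15)*R2:  [       0        0  -169/15  -499/15   829/15 ]
R4 <- R4 - (-4/3)*R2:  [     0      0   -5/3  -14/3   23/3 ]
R4 <- R4 - (25/169)*R3:  [       0        0        0   43/169  -86/169 ]
Row echelon form:
[ -2      5        6        7  |      -20 ]
[  0  -15/2      -11    -37/2  |       56 ]
[  0      0  -169/15  -499/15  |   829/15 ]
[  0      0        0   43/169  |  -86/169 ]
Back-substitution:
v = (-86/169) / (43/169) = -2
u = (829/15 - (-499/15)*(-2)) / (-169/15) = 1
t = (56 - (-11)*(1) - (-37/2)*(-2)) / (-15/2) = -4
s = (-20 - (5)*(-4) - (6)*(1) - (7)*(-2)) / -2 = -4

(-4, -4, 1, -2)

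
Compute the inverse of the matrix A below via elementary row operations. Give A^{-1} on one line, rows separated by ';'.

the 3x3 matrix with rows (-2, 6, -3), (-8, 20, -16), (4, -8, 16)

Gauss-Jordan on [A | I]:
R1 <- (1/-2)*R1:  [    1    -3   3/2  |  -1/2     0     0 ]
R2 <- R2 - (-8)*R1:  [  0  -4  -4  |  -4   1   0 ]
R3 <- R3 - (4)*R1:  [  0   4  10  |   2   0   1 ]
R2 <- (1/-4)*R2:  [    0     1     1  |     1  -1/4     0 ]
R1 <- R1 - (-3)*R2:  [    1     0   9/2  |   5/2  -3/4     0 ]
R3 <- R3 - (4)*R2:  [  0   0   6  |  -2   1   1 ]
R3 <- (1/6)*R3:  [    0     0     1  |  -1/3   1/6   1/6 ]
R1 <- R1 - (9/2)*R3:  [    1     0     0  |     4  -3/2  -3/4 ]
R2 <- R2 - (1)*R3:  [     0      1      0  |    4/3  -5/12   -1/6 ]
Right block of [I | A^{-1}] is the inverse:
[    4   -3/2  -3/4 ]
[  4/3  -5/12  -1/6 ]
[ -1/3    1/6   1/6 ]

inverse = [4 -3/2 -3/4; 4/3 -5/12 -1/6; -1/3 1/6 1/6]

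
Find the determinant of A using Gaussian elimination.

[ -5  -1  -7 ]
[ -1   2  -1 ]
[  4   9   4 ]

det(A) = 34

Forward elimination:
R2 <- R2 - (1/5)*R1:  [    0  11/5   2/5 ]
R3 <- R3 - (-4/5)*R1:  [    0  41/5  -8/5 ]
R3 <- R3 - (41/11)*R2:  [      0       0  -34/11 ]
Upper-triangular form:
[ -5    -1      -7 ]
[  0  11/5     2/5 ]
[  0     0  -34/11 ]
det(A) = (-1)^0 * (-5) * (11/5) * (-34/11) = 34  (0 row swaps -> sign +1)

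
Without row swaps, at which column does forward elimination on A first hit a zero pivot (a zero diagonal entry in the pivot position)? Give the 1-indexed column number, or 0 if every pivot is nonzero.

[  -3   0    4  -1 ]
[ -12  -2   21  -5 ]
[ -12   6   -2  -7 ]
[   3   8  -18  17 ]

first zero-pivot column = 4

Naive forward elimination:
R2 <- R2 - (4)*R1:  [  0  -2   5  -1 ]
R3 <- R3 - (4)*R1:  [   0    6  -18   -3 ]
R4 <- R4 - (-1)*R1:  [   0    8  -14   16 ]
R3 <- R3 - (-3)*R2:  [  0   0  -3  -6 ]
R4 <- R4 - (-4)*R2:  [  0   0   6  12 ]
R4 <- R4 - (-2)*R3:  [ 0  0  0  0 ]
Matrix at this point:
[ -3   0   4  -1 ]
[  0  -2   5  -1 ]
[  0   0  -3  -6 ]
[  0   0   0   0 ]
Pivot entry (4,4) in the last row is zero and there are no rows below to swap with -> zero pivot in column 4 (A is singular).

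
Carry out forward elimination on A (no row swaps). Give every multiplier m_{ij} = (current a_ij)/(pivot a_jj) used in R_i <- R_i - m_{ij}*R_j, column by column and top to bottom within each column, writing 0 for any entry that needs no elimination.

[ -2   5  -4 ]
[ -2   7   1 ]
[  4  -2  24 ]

multipliers: 1, -2, 4

Forward elimination:
R2 <- R2 - (1)*R1:  [ 0  2  5 ]
R3 <- R3 - (-2)*R1:  [  0   8  16 ]
R3 <- R3 - (4)*R2:  [  0   0  -4 ]
Multipliers (in order of application): m_{21} = 1, m_{31} = -2, m_{32} = 4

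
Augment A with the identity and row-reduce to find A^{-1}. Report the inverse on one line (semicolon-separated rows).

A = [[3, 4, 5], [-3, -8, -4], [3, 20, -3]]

inverse = [13/6 7/3 1/2; -7/16 -1/2 -1/16; -3/4 -1 -1/4]

Gauss-Jordan on [A | I]:
R1 <- (1/3)*R1:  [   1  4/3  5/3  |  1/3    0    0 ]
R2 <- R2 - (-3)*R1:  [  0  -4   1  |   1   1   0 ]
R3 <- R3 - (3)*R1:  [  0  16  -8  |  -1   0   1 ]
R2 <- (1/-4)*R2:  [    0     1  -1/4  |  -1/4  -1/4     0 ]
R1 <- R1 - (4/3)*R2:  [   1    0    2  |  2/3  1/3    0 ]
R3 <- R3 - (16)*R2:  [  0   0  -4  |   3   4   1 ]
R3 <- (1/-4)*R3:  [    0     0     1  |  -3/4    -1  -1/4 ]
R1 <- R1 - (2)*R3:  [    1     0     0  |  13/6   7/3   1/2 ]
R2 <- R2 - (-1/4)*R3:  [     0      1      0  |  -7/16   -1/2  -1/16 ]
Right block of [I | A^{-1}] is the inverse:
[  13/6   7/3    1/2 ]
[ -7/16  -1/2  -1/16 ]
[  -3/4    -1   -1/4 ]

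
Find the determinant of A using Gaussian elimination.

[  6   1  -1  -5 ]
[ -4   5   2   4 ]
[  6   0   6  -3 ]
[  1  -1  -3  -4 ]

det(A) = -561

Forward elimination:
R2 <- R2 - (-2/3)*R1:  [    0  17/3   4/3   2/3 ]
R3 <- R3 - (1)*R1:  [  0  -1   7   2 ]
R4 <- R4 - (1/6)*R1:  [     0   -7/6  -17/6  -19/6 ]
R3 <- R3 - (-3/17)*R2:  [      0       0  123/17   36/17 ]
R4 <- R4 - (-7/34)*R2:  [       0        0   -87/34  -103/34 ]
R4 <- R4 - (-29/82)*R3:  [       0        0        0  -187/82 ]
Upper-triangular form:
[ 6     1      -1       -5 ]
[ 0  17/3     4/3      2/3 ]
[ 0     0  123/17    36/17 ]
[ 0     0       0  -187/82 ]
det(A) = (-1)^0 * (6) * (17/3) * (123/17) * (-187/82) = -561  (0 row swaps -> sign +1)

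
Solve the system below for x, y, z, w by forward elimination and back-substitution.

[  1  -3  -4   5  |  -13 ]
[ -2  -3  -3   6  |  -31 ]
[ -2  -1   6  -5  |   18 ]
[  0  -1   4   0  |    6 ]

(5, -2, 1, -4)

Forward elimination on [A|b]:
R2 <- R2 - (-2)*R1:  [   0   -9  -11   16  -57 ]
R3 <- R3 - (-2)*R1:  [  0  -7  -2   5  -8 ]
R3 <- R3 - (7/9)*R2:  [     0      0   59/9  -67/9  109/3 ]
R4 <- R4 - (1/9)*R2:  [     0      0   47/9  -16/9   37/3 ]
R4 <- R4 - (47/59)*R3:  [       0        0        0   245/59  -980/59 ]
Row echelon form:
[ 1  -3    -4       5  |      -13 ]
[ 0  -9   -11      16  |      -57 ]
[ 0   0  59/9   -67/9  |    109/3 ]
[ 0   0     0  245/59  |  -980/59 ]
Back-substitution:
w = (-980/59) / (245/59) = -4
z = (109/3 - (-67/9)*(-4)) / (59/9) = 1
y = (-57 - (-11)*(1) - (16)*(-4)) / -9 = -2
x = (-13 - (-3)*(-2) - (-4)*(1) - (5)*(-4)) / 1 = 5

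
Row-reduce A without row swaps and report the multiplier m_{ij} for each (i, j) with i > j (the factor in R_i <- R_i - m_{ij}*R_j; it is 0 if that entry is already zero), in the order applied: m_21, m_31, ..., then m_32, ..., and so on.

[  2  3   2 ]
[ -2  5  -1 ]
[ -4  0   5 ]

Forward elimination:
R2 <- R2 - (-1)*R1:  [ 0  8  1 ]
R3 <- R3 - (-2)*R1:  [ 0  6  9 ]
R3 <- R3 - (3/4)*R2:  [    0     0  33/4 ]
Multipliers (in order of application): m_{21} = -1, m_{31} = -2, m_{32} = 3/4

multipliers: -1, -2, 3/4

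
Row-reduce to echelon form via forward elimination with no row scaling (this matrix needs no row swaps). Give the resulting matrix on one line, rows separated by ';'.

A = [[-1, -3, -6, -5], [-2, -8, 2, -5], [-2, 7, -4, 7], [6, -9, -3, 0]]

Forward elimination:
R2 <- R2 - (2)*R1:  [  0  -2  14   5 ]
R3 <- R3 - (2)*R1:  [  0  13   8  17 ]
R4 <- R4 - (-6)*R1:  [   0  -27  -39  -30 ]
R3 <- R3 - (-13/2)*R2:  [    0     0    99  99/2 ]
R4 <- R4 - (27/2)*R2:  [      0       0    -228  -195/2 ]
R4 <- R4 - (-76/33)*R3:  [    0     0     0  33/2 ]
Row echelon form:
[ -1  -3  -6    -5 ]
[  0  -2  14     5 ]
[  0   0  99  99/2 ]
[  0   0   0  33/2 ]

REF = [-1 -3 -6 -5; 0 -2 14 5; 0 0 99 99/2; 0 0 0 33/2]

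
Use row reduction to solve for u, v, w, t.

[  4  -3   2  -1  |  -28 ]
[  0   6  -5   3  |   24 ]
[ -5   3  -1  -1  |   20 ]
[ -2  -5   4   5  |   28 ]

(-5, -1, -3, 5)

Forward elimination on [A|b]:
R3 <- R3 - (-5/4)*R1:  [    0  -3/4   3/2  -9/4   -15 ]
R4 <- R4 - (-1/2)*R1:  [     0  -13/2      5    9/2     14 ]
R3 <- R3 - (-1/8)*R2:  [     0      0    7/8  -15/8    -12 ]
R4 <- R4 - (-13/12)*R2:  [     0      0  -5/12   31/4     40 ]
R4 <- R4 - (-10/21)*R3:  [     0      0      0   48/7  240/7 ]
Row echelon form:
[ 4  -3    2     -1  |    -28 ]
[ 0   6   -5      3  |     24 ]
[ 0   0  7/8  -15/8  |    -12 ]
[ 0   0    0   48/7  |  240/7 ]
Back-substitution:
t = (240/7) / (48/7) = 5
w = (-12 - (-15/8)*(5)) / (7/8) = -3
v = (24 - (-5)*(-3) - (3)*(5)) / 6 = -1
u = (-28 - (-3)*(-1) - (2)*(-3) - (-1)*(5)) / 4 = -5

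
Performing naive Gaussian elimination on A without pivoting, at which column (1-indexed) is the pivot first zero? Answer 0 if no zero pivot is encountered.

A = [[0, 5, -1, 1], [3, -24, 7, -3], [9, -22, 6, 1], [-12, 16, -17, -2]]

Naive forward elimination:
Pivot entry (1,1) is zero but row 2 has 3 in column 1 -> naive elimination stops; a row interchange (e.g. R1 <-> R2) would be required here.

first zero-pivot column = 1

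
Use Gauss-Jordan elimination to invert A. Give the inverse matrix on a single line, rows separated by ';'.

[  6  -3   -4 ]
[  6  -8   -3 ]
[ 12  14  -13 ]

inverse = [73/15 -19/6 -23/30; 7/5 -1 -1/5; 6 -4 -1]

Gauss-Jordan on [A | I]:
R1 <- (1/6)*R1:  [    1  -1/2  -2/3  |   1/6     0     0 ]
R2 <- R2 - (6)*R1:  [  0  -5   1  |  -1   1   0 ]
R3 <- R3 - (12)*R1:  [  0  20  -5  |  -2   0   1 ]
R2 <- (1/-5)*R2:  [    0     1  -1/5  |   1/5  -1/5     0 ]
R1 <- R1 - (-1/2)*R2:  [      1       0  -23/30  |    4/15   -1/10       0 ]
R3 <- R3 - (20)*R2:  [  0   0  -1  |  -6   4   1 ]
R3 <- (1/-1)*R3:  [  0   0   1  |   6  -4  -1 ]
R1 <- R1 - (-23/30)*R3:  [      1       0       0  |   73/15   -19/6  -23/30 ]
R2 <- R2 - (-1/5)*R3:  [    0     1     0  |   7/5    -1  -1/5 ]
Right block of [I | A^{-1}] is the inverse:
[ 73/15  -19/6  -23/30 ]
[   7/5     -1    -1/5 ]
[     6     -4      -1 ]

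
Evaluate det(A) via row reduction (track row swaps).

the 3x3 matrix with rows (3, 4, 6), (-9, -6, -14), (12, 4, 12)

det(A) = -72

Forward elimination:
R2 <- R2 - (-3)*R1:  [ 0  6  4 ]
R3 <- R3 - (4)*R1:  [   0  -12  -12 ]
R3 <- R3 - (-2)*R2:  [  0   0  -4 ]
Upper-triangular form:
[ 3  4   6 ]
[ 0  6   4 ]
[ 0  0  -4 ]
det(A) = (-1)^0 * (3) * (6) * (-4) = -72  (0 row swaps -> sign +1)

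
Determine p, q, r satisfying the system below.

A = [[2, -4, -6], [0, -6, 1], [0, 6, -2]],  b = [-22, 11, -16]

Forward elimination on [A|b]:
R3 <- R3 - (-1)*R2:  [  0   0  -1  -5 ]
Row echelon form:
[ 2  -4  -6  |  -22 ]
[ 0  -6   1  |   11 ]
[ 0   0  -1  |   -5 ]
Back-substitution:
r = (-5) / -1 = 5
q = (11 - (1)*(5)) / -6 = -1
p = (-22 - (-4)*(-1) - (-6)*(5)) / 2 = 2

(2, -1, 5)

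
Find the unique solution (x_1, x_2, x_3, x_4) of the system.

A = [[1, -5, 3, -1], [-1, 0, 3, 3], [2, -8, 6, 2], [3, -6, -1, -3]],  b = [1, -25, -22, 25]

(-2, -2, -4, -5)

Forward elimination on [A|b]:
R2 <- R2 - (-1)*R1:  [   0   -5    6    2  -24 ]
R3 <- R3 - (2)*R1:  [   0    2    0    4  -24 ]
R4 <- R4 - (3)*R1:  [   0    9  -10    0   22 ]
R3 <- R3 - (-2/5)*R2:  [      0       0    12/5    24/5  -168/5 ]
R4 <- R4 - (-9/5)*R2:  [      0       0     4/5    18/5  -106/5 ]
R4 <- R4 - (1/3)*R3:  [   0    0    0    2  -10 ]
Row echelon form:
[ 1  -5     3    -1  |       1 ]
[ 0  -5     6     2  |     -24 ]
[ 0   0  12/5  24/5  |  -168/5 ]
[ 0   0     0     2  |     -10 ]
Back-substitution:
x_4 = (-10) / 2 = -5
x_3 = (-168/5 - (24/5)*(-5)) / (12/5) = -4
x_2 = (-24 - (6)*(-4) - (2)*(-5)) / -5 = -2
x_1 = (1 - (-5)*(-2) - (3)*(-4) - (-1)*(-5)) / 1 = -2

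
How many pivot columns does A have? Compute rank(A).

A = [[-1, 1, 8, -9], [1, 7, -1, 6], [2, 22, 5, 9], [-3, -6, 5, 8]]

Row reduction:
R2 <- R2 - (-1)*R1:  [  0   8   7  -3 ]
R3 <- R3 - (-2)*R1:  [  0  24  21  -9 ]
R4 <- R4 - (3)*R1:  [   0   -9  -19   35 ]
R3 <- R3 - (3)*R2:  [ 0  0  0  0 ]
R4 <- R4 - (-9/8)*R2:  [     0      0  -89/8  253/8 ]
R3 <-> R4   (pivot in column 3 was zero)
[ -1  1      8     -9 ]
[  0  8      7     -3 ]
[  0  0  -89/8  253/8 ]
[  0  0      0      0 ]
Row echelon form:
[ -1  1      8     -9 ]
[  0  8      7     -3 ]
[  0  0  -89/8  253/8 ]
[  0  0      0      0 ]
Nonzero rows / pivot columns: 3

rank(A) = 3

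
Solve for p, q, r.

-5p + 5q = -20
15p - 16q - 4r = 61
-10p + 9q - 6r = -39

Forward elimination on [A|b]:
R2 <- R2 - (-3)*R1:  [  0  -1  -4   1 ]
R3 <- R3 - (2)*R1:  [  0  -1  -6   1 ]
R3 <- R3 - (1)*R2:  [  0   0  -2   0 ]
Row echelon form:
[ -5   5   0  |  -20 ]
[  0  -1  -4  |    1 ]
[  0   0  -2  |    0 ]
Back-substitution:
r = (0) / -2 = 0
q = (1 - (-4)*(0)) / -1 = -1
p = (-20 - (5)*(-1)) / -5 = 3

(3, -1, 0)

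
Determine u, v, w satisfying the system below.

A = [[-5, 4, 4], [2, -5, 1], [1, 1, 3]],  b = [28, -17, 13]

Forward elimination on [A|b]:
R2 <- R2 - (-2/5)*R1:  [     0  -17/5   13/5  -29/5 ]
R3 <- R3 - (-1/5)*R1:  [    0   9/5  19/5  93/5 ]
R3 <- R3 - (-9/17)*R2:  [      0       0   88/17  264/17 ]
Row echelon form:
[ -5      4      4  |      28 ]
[  0  -17/5   13/5  |   -29/5 ]
[  0      0  88/17  |  264/17 ]
Back-substitution:
w = (264/17) / (88/17) = 3
v = (-29/5 - (13/5)*(3)) / (-17/5) = 4
u = (28 - (4)*(4) - (4)*(3)) / -5 = 0

(0, 4, 3)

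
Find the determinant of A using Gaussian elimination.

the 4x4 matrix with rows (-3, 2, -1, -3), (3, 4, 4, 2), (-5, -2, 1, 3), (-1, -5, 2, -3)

Forward elimination:
R2 <- R2 - (-1)*R1:  [  0   6   3  -1 ]
R3 <- R3 - (5/3)*R1:  [     0  -16/3    8/3      8 ]
R4 <- R4 - (1/3)*R1:  [     0  -17/3    7/3     -2 ]
R3 <- R3 - (-8/9)*R2:  [    0     0  16/3  64/9 ]
R4 <- R4 - (-17/18)*R2:  [      0       0    31/6  -53/18 ]
R4 <- R4 - (31/32)*R3:  [     0      0      0  -59/6 ]
Upper-triangular form:
[ -3  2    -1     -3 ]
[  0  6     3     -1 ]
[  0  0  16/3   64/9 ]
[  0  0     0  -59/6 ]
det(A) = (-1)^0 * (-3) * (6) * (16/3) * (-59/6) = 944  (0 row swaps -> sign +1)

det(A) = 944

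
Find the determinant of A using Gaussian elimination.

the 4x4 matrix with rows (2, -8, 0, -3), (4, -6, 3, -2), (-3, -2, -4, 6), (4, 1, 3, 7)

det(A) = 323

Forward elimination:
R2 <- R2 - (2)*R1:  [  0  10   3   4 ]
R3 <- R3 - (-3/2)*R1:  [   0  -14   -4  3/2 ]
R4 <- R4 - (2)*R1:  [  0  17   3  13 ]
R3 <- R3 - (-7/5)*R2:  [     0      0    1/5  71/10 ]
R4 <- R4 - (17/10)*R2:  [      0       0  -21/10    31/5 ]
R4 <- R4 - (-21/2)*R3:  [     0      0      0  323/4 ]
Upper-triangular form:
[ 2  -8    0     -3 ]
[ 0  10    3      4 ]
[ 0   0  1/5  71/10 ]
[ 0   0    0  323/4 ]
det(A) = (-1)^0 * (2) * (10) * (1/5) * (323/4) = 323  (0 row swaps -> sign +1)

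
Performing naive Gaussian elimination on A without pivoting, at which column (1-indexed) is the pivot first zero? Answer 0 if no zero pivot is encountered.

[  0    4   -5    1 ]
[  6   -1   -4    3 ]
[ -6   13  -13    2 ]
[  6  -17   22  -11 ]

first zero-pivot column = 1

Naive forward elimination:
Pivot entry (1,1) is zero but row 2 has 6 in column 1 -> naive elimination stops; a row interchange (e.g. R1 <-> R2) would be required here.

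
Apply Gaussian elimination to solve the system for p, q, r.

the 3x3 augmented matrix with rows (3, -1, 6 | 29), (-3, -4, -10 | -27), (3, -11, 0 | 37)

Forward elimination on [A|b]:
R2 <- R2 - (-1)*R1:  [  0  -5  -4   2 ]
R3 <- R3 - (1)*R1:  [   0  -10   -6    8 ]
R3 <- R3 - (2)*R2:  [ 0  0  2  4 ]
Row echelon form:
[ 3  -1   6  |  29 ]
[ 0  -5  -4  |   2 ]
[ 0   0   2  |   4 ]
Back-substitution:
r = (4) / 2 = 2
q = (2 - (-4)*(2)) / -5 = -2
p = (29 - (-1)*(-2) - (6)*(2)) / 3 = 5

(5, -2, 2)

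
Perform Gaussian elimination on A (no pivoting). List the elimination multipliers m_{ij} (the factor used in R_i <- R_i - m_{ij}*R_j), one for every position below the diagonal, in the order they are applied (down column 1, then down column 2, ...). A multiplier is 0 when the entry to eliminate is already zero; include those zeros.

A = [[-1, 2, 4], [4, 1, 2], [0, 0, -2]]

Forward elimination:
R2 <- R2 - (-4)*R1:  [  0   9  18 ]
R3: entry in column 1 is already 0 -> m_{31} = 0 (no row operation needed)
R3: entry in column 2 is already 0 -> m_{32} = 0 (no row operation needed)
Multipliers (in order of application): m_{21} = -4, m_{31} = 0, m_{32} = 0

multipliers: -4, 0, 0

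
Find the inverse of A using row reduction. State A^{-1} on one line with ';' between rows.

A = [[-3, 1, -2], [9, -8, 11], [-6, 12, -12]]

Gauss-Jordan on [A | I]:
R1 <- (1/-3)*R1:  [    1  -1/3   2/3  |  -1/3     0     0 ]
R2 <- R2 - (9)*R1:  [  0  -5   5  |   3   1   0 ]
R3 <- R3 - (-6)*R1:  [  0  10  -8  |  -2   0   1 ]
R2 <- (1/-5)*R2:  [    0     1    -1  |  -3/5  -1/5     0 ]
R1 <- R1 - (-1/3)*R2:  [     1      0    1/3  |  -8/15  -1/15      0 ]
R3 <- R3 - (10)*R2:  [ 0  0  2  |  4  2  1 ]
R3 <- (1/2)*R3:  [   0    0    1  |    2    1  1/2 ]
R1 <- R1 - (1/3)*R3:  [    1     0     0  |  -6/5  -2/5  -1/6 ]
R2 <- R2 - (-1)*R3:  [   0    1    0  |  7/5  4/5  1/2 ]
Right block of [I | A^{-1}] is the inverse:
[ -6/5  -2/5  -1/6 ]
[  7/5   4/5   1/2 ]
[    2     1   1/2 ]

inverse = [-6/5 -2/5 -1/6; 7/5 4/5 1/2; 2 1 1/2]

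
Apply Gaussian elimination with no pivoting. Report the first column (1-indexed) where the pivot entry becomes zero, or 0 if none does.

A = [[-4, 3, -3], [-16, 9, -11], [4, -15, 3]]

first zero-pivot column = 0

Naive forward elimination:
R2 <- R2 - (4)*R1:  [  0  -3   1 ]
R3 <- R3 - (-1)*R1:  [   0  -12    0 ]
R3 <- R3 - (4)*R2:  [  0   0  -4 ]
All pivots nonzero; naive elimination completes without hitting a zero pivot.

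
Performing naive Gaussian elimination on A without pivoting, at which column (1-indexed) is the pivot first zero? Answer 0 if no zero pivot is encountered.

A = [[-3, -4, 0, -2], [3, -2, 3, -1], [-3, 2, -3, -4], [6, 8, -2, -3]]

first zero-pivot column = 3

Naive forward elimination:
R2 <- R2 - (-1)*R1:  [  0  -6   3  -3 ]
R3 <- R3 - (1)*R1:  [  0   6  -3  -2 ]
R4 <- R4 - (-2)*R1:  [  0   0  -2  -7 ]
R3 <- R3 - (-1)*R2:  [  0   0   0  -5 ]
Matrix at this point:
[ -3  -4   0  -2 ]
[  0  -6   3  -3 ]
[  0   0   0  -5 ]
[  0   0  -2  -7 ]
Pivot entry (3,3) is zero but row 4 has -2 in column 3 -> naive elimination stops; a row interchange (e.g. R3 <-> R4) would be required here.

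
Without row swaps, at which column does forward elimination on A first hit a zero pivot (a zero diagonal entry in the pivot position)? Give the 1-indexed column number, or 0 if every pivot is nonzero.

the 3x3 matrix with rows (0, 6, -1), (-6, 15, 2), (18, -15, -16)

Naive forward elimination:
Pivot entry (1,1) is zero but row 2 has -6 in column 1 -> naive elimination stops; a row interchange (e.g. R1 <-> R2) would be required here.

first zero-pivot column = 1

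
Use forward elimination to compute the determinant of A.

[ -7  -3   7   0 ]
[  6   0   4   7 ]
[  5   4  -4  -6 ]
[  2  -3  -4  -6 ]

Forward elimination:
R2 <- R2 - (-6/7)*R1:  [     0  -18/7     10      7 ]
R3 <- R3 - (-5/7)*R1:  [    0  13/7     1    -6 ]
R4 <- R4 - (-2/7)*R1:  [     0  -27/7     -2     -6 ]
R3 <- R3 - (-13/18)*R2:  [      0       0    74/9  -17/18 ]
R4 <- R4 - (3/2)*R2:  [     0      0    -17  -33/2 ]
R4 <- R4 - (-153/74)*R3:  [         0          0          0  -2731/148 ]
Upper-triangular form:
[ -7     -3     7          0 ]
[  0  -18/7    10          7 ]
[  0      0  74/9     -17/18 ]
[  0      0     0  -2731/148 ]
det(A) = (-1)^0 * (-7) * (-18/7) * (74/9) * (-2731/148) = -2731  (0 row swaps -> sign +1)

det(A) = -2731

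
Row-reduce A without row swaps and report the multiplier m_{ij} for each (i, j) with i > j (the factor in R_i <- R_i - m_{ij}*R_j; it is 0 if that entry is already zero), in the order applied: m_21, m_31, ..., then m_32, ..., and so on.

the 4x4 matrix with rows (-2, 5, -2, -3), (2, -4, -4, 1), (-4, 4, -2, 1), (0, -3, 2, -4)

multipliers: -1, 2, 0, -6, -3, 8/17

Forward elimination:
R2 <- R2 - (-1)*R1:  [  0   1  -6  -2 ]
R3 <- R3 - (2)*R1:  [  0  -6   2   7 ]
R4: entry in column 1 is already 0 -> m_{41} = 0 (no row operation needed)
R3 <- R3 - (-6)*R2:  [   0    0  -34   -5 ]
R4 <- R4 - (-3)*R2:  [   0    0  -16  -10 ]
R4 <- R4 - (8/17)*R3:  [       0        0        0  -130/17 ]
Multipliers (in order of application): m_{21} = -1, m_{31} = 2, m_{41} = 0, m_{32} = -6, m_{42} = -3, m_{43} = 8/17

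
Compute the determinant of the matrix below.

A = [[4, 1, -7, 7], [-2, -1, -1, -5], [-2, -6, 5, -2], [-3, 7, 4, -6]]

det(A) = -108

Forward elimination:
R2 <- R2 - (-1/2)*R1:  [    0  -1/2  -9/2  -3/2 ]
R3 <- R3 - (-1/2)*R1:  [     0  -11/2    3/2    3/2 ]
R4 <- R4 - (-3/4)*R1:  [    0  31/4  -5/4  -3/4 ]
R3 <- R3 - (11)*R2:  [  0   0  51  18 ]
R4 <- R4 - (-31/2)*R2:  [   0    0  -71  -24 ]
R4 <- R4 - (-71/51)*R3:  [     0      0      0  18/17 ]
Upper-triangular form:
[ 4     1    -7      7 ]
[ 0  -1/2  -9/2   -3/2 ]
[ 0     0    51     18 ]
[ 0     0     0  18/17 ]
det(A) = (-1)^0 * (4) * (-1/2) * (51) * (18/17) = -108  (0 row swaps -> sign +1)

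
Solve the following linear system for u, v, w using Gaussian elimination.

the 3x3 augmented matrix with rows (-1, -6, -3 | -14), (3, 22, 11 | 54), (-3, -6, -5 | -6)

Forward elimination on [A|b]:
R2 <- R2 - (-3)*R1:  [  0   4   2  12 ]
R3 <- R3 - (3)*R1:  [  0  12   4  36 ]
R3 <- R3 - (3)*R2:  [  0   0  -2   0 ]
Row echelon form:
[ -1  -6  -3  |  -14 ]
[  0   4   2  |   12 ]
[  0   0  -2  |    0 ]
Back-substitution:
w = (0) / -2 = 0
v = (12 - (2)*(0)) / 4 = 3
u = (-14 - (-6)*(3) - (-3)*(0)) / -1 = -4

(-4, 3, 0)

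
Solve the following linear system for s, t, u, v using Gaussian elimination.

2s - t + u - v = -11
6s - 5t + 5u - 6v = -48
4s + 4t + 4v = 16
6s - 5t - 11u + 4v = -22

(-2, 5, -1, 1)

Forward elimination on [A|b]:
R2 <- R2 - (3)*R1:  [   0   -2    2   -3  -15 ]
R3 <- R3 - (2)*R1:  [  0   6  -2   6  38 ]
R4 <- R4 - (3)*R1:  [   0   -2  -14    7   11 ]
R3 <- R3 - (-3)*R2:  [  0   0   4  -3  -7 ]
R4 <- R4 - (1)*R2:  [   0    0  -16   10   26 ]
R4 <- R4 - (-4)*R3:  [  0   0   0  -2  -2 ]
Row echelon form:
[ 2  -1  1  -1  |  -11 ]
[ 0  -2  2  -3  |  -15 ]
[ 0   0  4  -3  |   -7 ]
[ 0   0  0  -2  |   -2 ]
Back-substitution:
v = (-2) / -2 = 1
u = (-7 - (-3)*(1)) / 4 = -1
t = (-15 - (2)*(-1) - (-3)*(1)) / -2 = 5
s = (-11 - (-1)*(5) - (1)*(-1) - (-1)*(1)) / 2 = -2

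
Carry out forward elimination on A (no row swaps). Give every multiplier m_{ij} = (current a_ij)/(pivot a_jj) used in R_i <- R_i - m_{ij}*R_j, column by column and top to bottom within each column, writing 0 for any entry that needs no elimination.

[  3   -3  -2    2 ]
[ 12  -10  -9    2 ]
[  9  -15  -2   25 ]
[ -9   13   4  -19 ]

Forward elimination:
R2 <- R2 - (4)*R1:  [  0   2  -1  -6 ]
R3 <- R3 - (3)*R1:  [  0  -6   4  19 ]
R4 <- R4 - (-3)*R1:  [   0    4   -2  -13 ]
R3 <- R3 - (-3)*R2:  [ 0  0  1  1 ]
R4 <- R4 - (2)*R2:  [  0   0   0  -1 ]
R4: entry in column 3 is already 0 -> m_{43} = 0 (no row operation needed)
Multipliers (in order of application): m_{21} = 4, m_{31} = 3, m_{41} = -3, m_{32} = -3, m_{42} = 2, m_{43} = 0

multipliers: 4, 3, -3, -3, 2, 0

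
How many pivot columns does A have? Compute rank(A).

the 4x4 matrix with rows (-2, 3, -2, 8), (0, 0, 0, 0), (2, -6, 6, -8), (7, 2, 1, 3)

rank(A) = 3

Row reduction:
R3 <- R3 - (-1)*R1:  [  0  -3   4   0 ]
R4 <- R4 - (-7/2)*R1:  [    0  25/2    -6    31 ]
R2 <-> R3   (pivot in column 2 was zero)
[ -2     3  -2   8 ]
[  0    -3   4   0 ]
[  0     0   0   0 ]
[  0  25/2  -6  31 ]
R4 <- R4 - (-25/6)*R2:  [    0     0  32/3    31 ]
R3 <-> R4   (pivot in column 3 was zero)
[ -2   3    -2   8 ]
[  0  -3     4   0 ]
[  0   0  32/3  31 ]
[  0   0     0   0 ]
Row echelon form:
[ -2   3    -2   8 ]
[  0  -3     4   0 ]
[  0   0  32/3  31 ]
[  0   0     0   0 ]
Nonzero rows / pivot columns: 3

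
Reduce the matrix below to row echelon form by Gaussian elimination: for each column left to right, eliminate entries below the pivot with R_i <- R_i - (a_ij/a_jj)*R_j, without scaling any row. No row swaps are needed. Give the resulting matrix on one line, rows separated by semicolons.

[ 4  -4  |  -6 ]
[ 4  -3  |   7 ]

REF = [4 -4 -6; 0 1 13]

Forward elimination:
R2 <- R2 - (1)*R1:  [  0   1  13 ]
Row echelon form:
[ 4  -4  |  -6 ]
[ 0   1  |  13 ]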